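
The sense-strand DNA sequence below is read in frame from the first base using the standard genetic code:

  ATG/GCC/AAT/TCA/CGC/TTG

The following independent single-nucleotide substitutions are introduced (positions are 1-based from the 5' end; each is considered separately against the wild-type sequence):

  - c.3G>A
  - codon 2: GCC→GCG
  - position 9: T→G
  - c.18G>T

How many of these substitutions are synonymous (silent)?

1

Codon 1: ATG (Met) → ATA (Ile) — missense.
Codon 2: GCC (Ala) → GCG (Ala) — synonymous.
Codon 3: AAT (Asn) → AAG (Lys) — missense.
Codon 6: TTG (Leu) → TTT (Phe) — missense.
Synonymous: 1 of 4.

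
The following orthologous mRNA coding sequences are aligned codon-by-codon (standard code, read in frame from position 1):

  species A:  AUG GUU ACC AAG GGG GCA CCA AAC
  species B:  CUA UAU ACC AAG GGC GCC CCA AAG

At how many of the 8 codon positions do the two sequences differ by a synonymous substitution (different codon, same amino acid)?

Codon 1: AUG Met / CUA Leu — nonsynonymous.
Codon 2: GUU Val / UAU Tyr — nonsynonymous.
Codon 3: ACC Thr / ACC Thr — identical.
Codon 4: AAG Lys / AAG Lys — identical.
Codon 5: GGG Gly / GGC Gly — synonymous.
Codon 6: GCA Ala / GCC Ala — synonymous.
Codon 7: CCA Pro / CCA Pro — identical.
Codon 8: AAC Asn / AAG Lys — nonsynonymous.
Synonymous differences: 2.

2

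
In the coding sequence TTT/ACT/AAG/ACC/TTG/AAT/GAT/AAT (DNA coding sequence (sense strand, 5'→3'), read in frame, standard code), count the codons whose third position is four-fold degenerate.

2

Codon 1 TTT (Phe): third position 2-fold.
Codon 2 ACT (Thr): third position 4-fold.
Codon 3 AAG (Lys): third position 2-fold.
Codon 4 ACC (Thr): third position 4-fold.
Codon 5 TTG (Leu): third position 2-fold.
Codon 6 AAT (Asn): third position 2-fold.
Codon 7 GAT (Asp): third position 2-fold.
Codon 8 AAT (Asn): third position 2-fold.
Four-fold degenerate third positions: 2.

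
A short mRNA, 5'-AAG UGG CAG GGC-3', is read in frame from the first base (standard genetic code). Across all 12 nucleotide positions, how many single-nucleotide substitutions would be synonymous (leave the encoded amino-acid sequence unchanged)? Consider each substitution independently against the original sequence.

5

Codon 1 (AAG, Lys): 1 synonymous substitution.
Codon 2 (UGG, Trp): 0 synonymous substitutions.
Codon 3 (CAG, Gln): 1 synonymous substitution.
Codon 4 (GGC, Gly): 3 synonymous substitutions.
Total: 1 + 0 + 1 + 3 = 5.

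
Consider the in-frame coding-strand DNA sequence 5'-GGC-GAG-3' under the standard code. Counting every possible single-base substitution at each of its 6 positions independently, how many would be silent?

4

Codon 1 (GGC, Gly): 3 synonymous substitutions.
Codon 2 (GAG, Glu): 1 synonymous substitution.
Total: 3 + 1 = 4.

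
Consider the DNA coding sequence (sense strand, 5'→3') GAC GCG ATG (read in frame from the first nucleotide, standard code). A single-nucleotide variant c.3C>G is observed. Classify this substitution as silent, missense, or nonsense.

missense

Position 3 falls in codon 1: GAC → Asp.
After the substitution the codon is GAG → Glu.
Asp ≠ Glu, so this is a missense mutation.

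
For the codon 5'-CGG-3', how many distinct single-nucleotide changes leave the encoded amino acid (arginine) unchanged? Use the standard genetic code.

Position 1: AGG → 1 synonymous.
Position 2: none → 0 synonymous.
Position 3: CGU, CGC, CGA → 3 synonymous.
Total: 1 + 0 + 3 = 4.

4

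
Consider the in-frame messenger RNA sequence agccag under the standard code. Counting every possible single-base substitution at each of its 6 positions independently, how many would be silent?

Codon 1 (AGC, Ser): 1 synonymous substitution.
Codon 2 (CAG, Gln): 1 synonymous substitution.
Total: 1 + 1 = 2.

2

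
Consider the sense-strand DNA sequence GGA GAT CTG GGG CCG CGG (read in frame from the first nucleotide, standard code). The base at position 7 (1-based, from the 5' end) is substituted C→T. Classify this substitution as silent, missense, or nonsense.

silent

Position 7 falls in codon 3: CTG → Leu.
After the substitution the codon is TTG → Leu.
Both encode Leu, so the change is synonymous.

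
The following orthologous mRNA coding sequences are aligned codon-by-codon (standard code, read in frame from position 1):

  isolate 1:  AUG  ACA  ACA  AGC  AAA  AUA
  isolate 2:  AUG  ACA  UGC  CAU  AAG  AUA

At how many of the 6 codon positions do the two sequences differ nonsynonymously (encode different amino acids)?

2

Codon 1: AUG Met / AUG Met — identical.
Codon 2: ACA Thr / ACA Thr — identical.
Codon 3: ACA Thr / UGC Cys — nonsynonymous.
Codon 4: AGC Ser / CAU His — nonsynonymous.
Codon 5: AAA Lys / AAG Lys — synonymous.
Codon 6: AUA Ile / AUA Ile — identical.
Nonsynonymous differences: 2.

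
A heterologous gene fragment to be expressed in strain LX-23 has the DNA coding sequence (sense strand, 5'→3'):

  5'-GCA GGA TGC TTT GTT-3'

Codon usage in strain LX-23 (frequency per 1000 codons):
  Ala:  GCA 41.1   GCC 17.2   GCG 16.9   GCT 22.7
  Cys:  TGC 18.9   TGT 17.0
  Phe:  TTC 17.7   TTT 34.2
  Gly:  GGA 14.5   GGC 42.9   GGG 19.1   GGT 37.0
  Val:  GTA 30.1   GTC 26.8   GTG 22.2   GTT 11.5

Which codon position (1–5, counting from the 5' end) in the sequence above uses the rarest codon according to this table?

Codon 1 GCA (Ala): 41.1 per 1000.
Codon 2 GGA (Gly): 14.5 per 1000.
Codon 3 TGC (Cys): 18.9 per 1000.
Codon 4 TTT (Phe): 34.2 per 1000.
Codon 5 GTT (Val): 11.5 per 1000.
Lowest frequency is 11.5 at codon 5.

5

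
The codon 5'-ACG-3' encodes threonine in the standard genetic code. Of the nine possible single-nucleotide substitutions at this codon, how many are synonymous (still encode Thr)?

Position 1: none → 0 synonymous.
Position 2: none → 0 synonymous.
Position 3: ACU, ACC, ACA → 3 synonymous.
Total: 0 + 0 + 3 = 3.

3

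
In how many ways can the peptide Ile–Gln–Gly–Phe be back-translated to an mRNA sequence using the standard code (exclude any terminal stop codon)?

Ile: 3 codons.
Gln: 2 codons.
Gly: 4 codons.
Phe: 2 codons.
3 × 2 × 4 × 2 = 48.

48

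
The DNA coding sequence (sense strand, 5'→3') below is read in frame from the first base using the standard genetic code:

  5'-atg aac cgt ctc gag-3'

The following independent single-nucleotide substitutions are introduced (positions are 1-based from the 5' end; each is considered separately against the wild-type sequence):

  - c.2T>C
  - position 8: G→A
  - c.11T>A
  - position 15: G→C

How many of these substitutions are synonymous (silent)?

0

Codon 1: ATG (Met) → ACG (Thr) — missense.
Codon 3: CGT (Arg) → CAT (His) — missense.
Codon 4: CTC (Leu) → CAC (His) — missense.
Codon 5: GAG (Glu) → GAC (Asp) — missense.
Synonymous: 0 of 4.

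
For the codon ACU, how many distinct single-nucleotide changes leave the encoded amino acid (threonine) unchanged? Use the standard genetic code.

3

Position 1: none → 0 synonymous.
Position 2: none → 0 synonymous.
Position 3: ACC, ACA, ACG → 3 synonymous.
Total: 0 + 0 + 3 = 3.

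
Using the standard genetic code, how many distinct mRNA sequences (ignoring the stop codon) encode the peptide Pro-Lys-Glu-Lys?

Pro: 4 codons.
Lys: 2 codons.
Glu: 2 codons.
Lys: 2 codons.
4 × 2 × 2 × 2 = 32.

32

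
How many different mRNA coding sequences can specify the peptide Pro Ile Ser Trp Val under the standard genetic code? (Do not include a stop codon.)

288

Pro: 4 codons.
Ile: 3 codons.
Ser: 6 codons.
Trp: 1 codon.
Val: 4 codons.
4 × 3 × 6 × 1 × 4 = 288.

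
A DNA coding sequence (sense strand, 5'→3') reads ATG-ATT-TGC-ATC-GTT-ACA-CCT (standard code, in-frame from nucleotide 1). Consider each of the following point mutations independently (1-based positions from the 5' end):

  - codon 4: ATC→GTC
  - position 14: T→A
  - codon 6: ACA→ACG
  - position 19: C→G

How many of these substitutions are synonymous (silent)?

1

Codon 4: ATC (Ile) → GTC (Val) — missense.
Codon 5: GTT (Val) → GAT (Asp) — missense.
Codon 6: ACA (Thr) → ACG (Thr) — synonymous.
Codon 7: CCT (Pro) → GCT (Ala) — missense.
Synonymous: 1 of 4.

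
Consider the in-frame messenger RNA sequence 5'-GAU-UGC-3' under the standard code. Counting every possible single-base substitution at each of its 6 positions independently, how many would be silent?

2

Codon 1 (GAU, Asp): 1 synonymous substitution.
Codon 2 (UGC, Cys): 1 synonymous substitution.
Total: 1 + 1 = 2.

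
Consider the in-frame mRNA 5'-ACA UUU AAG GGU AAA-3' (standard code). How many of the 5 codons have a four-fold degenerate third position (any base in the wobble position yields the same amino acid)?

2

Codon 1 ACA (Thr): third position 4-fold.
Codon 2 UUU (Phe): third position 2-fold.
Codon 3 AAG (Lys): third position 2-fold.
Codon 4 GGU (Gly): third position 4-fold.
Codon 5 AAA (Lys): third position 2-fold.
Four-fold degenerate third positions: 2.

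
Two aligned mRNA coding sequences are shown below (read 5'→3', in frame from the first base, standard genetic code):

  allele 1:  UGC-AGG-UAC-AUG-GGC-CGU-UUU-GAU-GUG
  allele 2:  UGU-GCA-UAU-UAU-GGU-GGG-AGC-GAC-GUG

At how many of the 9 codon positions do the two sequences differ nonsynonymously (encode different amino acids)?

4

Codon 1: UGC Cys / UGU Cys — synonymous.
Codon 2: AGG Arg / GCA Ala — nonsynonymous.
Codon 3: UAC Tyr / UAU Tyr — synonymous.
Codon 4: AUG Met / UAU Tyr — nonsynonymous.
Codon 5: GGC Gly / GGU Gly — synonymous.
Codon 6: CGU Arg / GGG Gly — nonsynonymous.
Codon 7: UUU Phe / AGC Ser — nonsynonymous.
Codon 8: GAU Asp / GAC Asp — synonymous.
Codon 9: GUG Val / GUG Val — identical.
Nonsynonymous differences: 4.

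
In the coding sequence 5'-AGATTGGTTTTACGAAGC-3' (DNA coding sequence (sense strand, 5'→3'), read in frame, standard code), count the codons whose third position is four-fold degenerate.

Codon 1 AGA (Arg): third position 2-fold.
Codon 2 TTG (Leu): third position 2-fold.
Codon 3 GTT (Val): third position 4-fold.
Codon 4 TTA (Leu): third position 2-fold.
Codon 5 CGA (Arg): third position 4-fold.
Codon 6 AGC (Ser): third position 2-fold.
Four-fold degenerate third positions: 2.

2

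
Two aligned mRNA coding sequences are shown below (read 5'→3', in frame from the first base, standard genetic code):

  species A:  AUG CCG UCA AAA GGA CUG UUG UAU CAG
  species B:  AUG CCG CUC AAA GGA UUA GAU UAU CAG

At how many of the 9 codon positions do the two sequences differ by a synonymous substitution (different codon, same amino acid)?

1

Codon 1: AUG Met / AUG Met — identical.
Codon 2: CCG Pro / CCG Pro — identical.
Codon 3: UCA Ser / CUC Leu — nonsynonymous.
Codon 4: AAA Lys / AAA Lys — identical.
Codon 5: GGA Gly / GGA Gly — identical.
Codon 6: CUG Leu / UUA Leu — synonymous.
Codon 7: UUG Leu / GAU Asp — nonsynonymous.
Codon 8: UAU Tyr / UAU Tyr — identical.
Codon 9: CAG Gln / CAG Gln — identical.
Synonymous differences: 1.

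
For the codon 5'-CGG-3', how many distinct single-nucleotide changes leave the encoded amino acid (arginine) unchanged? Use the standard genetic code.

4

Position 1: AGG → 1 synonymous.
Position 2: none → 0 synonymous.
Position 3: CGU, CGC, CGA → 3 synonymous.
Total: 1 + 0 + 3 = 4.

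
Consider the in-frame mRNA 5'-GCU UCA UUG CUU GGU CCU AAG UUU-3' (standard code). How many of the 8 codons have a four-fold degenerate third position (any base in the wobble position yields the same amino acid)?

5

Codon 1 GCU (Ala): third position 4-fold.
Codon 2 UCA (Ser): third position 4-fold.
Codon 3 UUG (Leu): third position 2-fold.
Codon 4 CUU (Leu): third position 4-fold.
Codon 5 GGU (Gly): third position 4-fold.
Codon 6 CCU (Pro): third position 4-fold.
Codon 7 AAG (Lys): third position 2-fold.
Codon 8 UUU (Phe): third position 2-fold.
Four-fold degenerate third positions: 5.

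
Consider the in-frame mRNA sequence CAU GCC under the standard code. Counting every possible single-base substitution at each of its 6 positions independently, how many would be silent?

Codon 1 (CAU, His): 1 synonymous substitution.
Codon 2 (GCC, Ala): 3 synonymous substitutions.
Total: 1 + 3 = 4.

4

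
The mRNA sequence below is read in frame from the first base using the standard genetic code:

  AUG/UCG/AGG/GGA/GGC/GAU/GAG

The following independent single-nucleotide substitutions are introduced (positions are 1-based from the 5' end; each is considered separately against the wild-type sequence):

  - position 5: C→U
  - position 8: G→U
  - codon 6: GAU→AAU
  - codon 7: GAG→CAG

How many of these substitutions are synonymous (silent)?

Codon 2: UCG (Ser) → UUG (Leu) — missense.
Codon 3: AGG (Arg) → AUG (Met) — missense.
Codon 6: GAU (Asp) → AAU (Asn) — missense.
Codon 7: GAG (Glu) → CAG (Gln) — missense.
Synonymous: 0 of 4.

0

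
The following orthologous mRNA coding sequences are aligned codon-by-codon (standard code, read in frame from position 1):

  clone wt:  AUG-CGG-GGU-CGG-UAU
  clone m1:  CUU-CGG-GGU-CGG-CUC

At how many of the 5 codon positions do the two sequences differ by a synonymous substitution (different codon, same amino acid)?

Codon 1: AUG Met / CUU Leu — nonsynonymous.
Codon 2: CGG Arg / CGG Arg — identical.
Codon 3: GGU Gly / GGU Gly — identical.
Codon 4: CGG Arg / CGG Arg — identical.
Codon 5: UAU Tyr / CUC Leu — nonsynonymous.
Synonymous differences: 0.

0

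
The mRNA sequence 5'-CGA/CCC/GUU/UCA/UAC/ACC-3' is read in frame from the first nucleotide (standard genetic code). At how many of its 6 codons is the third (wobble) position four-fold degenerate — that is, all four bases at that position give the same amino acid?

5

Codon 1 CGA (Arg): third position 4-fold.
Codon 2 CCC (Pro): third position 4-fold.
Codon 3 GUU (Val): third position 4-fold.
Codon 4 UCA (Ser): third position 4-fold.
Codon 5 UAC (Tyr): third position 2-fold.
Codon 6 ACC (Thr): third position 4-fold.
Four-fold degenerate third positions: 5.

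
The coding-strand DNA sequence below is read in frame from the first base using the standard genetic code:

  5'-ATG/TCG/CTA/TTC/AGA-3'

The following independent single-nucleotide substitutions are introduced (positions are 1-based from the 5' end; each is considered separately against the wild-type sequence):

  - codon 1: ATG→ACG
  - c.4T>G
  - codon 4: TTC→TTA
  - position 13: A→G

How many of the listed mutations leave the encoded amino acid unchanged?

Codon 1: ATG (Met) → ACG (Thr) — missense.
Codon 2: TCG (Ser) → GCG (Ala) — missense.
Codon 4: TTC (Phe) → TTA (Leu) — missense.
Codon 5: AGA (Arg) → GGA (Gly) — missense.
Synonymous: 0 of 4.

0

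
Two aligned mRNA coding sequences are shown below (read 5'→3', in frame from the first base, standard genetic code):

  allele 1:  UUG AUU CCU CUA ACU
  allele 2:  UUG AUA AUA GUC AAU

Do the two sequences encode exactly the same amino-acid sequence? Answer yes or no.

no

Codon 1: UUG Leu / UUG Leu — identical.
Codon 2: AUU Ile / AUA Ile — synonymous.
Codon 3: CCU Pro / AUA Ile — nonsynonymous.
Codon 4: CUA Leu / GUC Val — nonsynonymous.
Codon 5: ACU Thr / AAU Asn — nonsynonymous.
Nonsynonymous differences: 3 → different protein.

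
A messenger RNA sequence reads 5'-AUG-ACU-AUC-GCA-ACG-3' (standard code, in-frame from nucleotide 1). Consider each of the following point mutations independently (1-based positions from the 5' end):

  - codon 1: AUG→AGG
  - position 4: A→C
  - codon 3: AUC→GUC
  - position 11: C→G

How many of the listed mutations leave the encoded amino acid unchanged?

0

Codon 1: AUG (Met) → AGG (Arg) — missense.
Codon 2: ACU (Thr) → CCU (Pro) — missense.
Codon 3: AUC (Ile) → GUC (Val) — missense.
Codon 4: GCA (Ala) → GGA (Gly) — missense.
Synonymous: 0 of 4.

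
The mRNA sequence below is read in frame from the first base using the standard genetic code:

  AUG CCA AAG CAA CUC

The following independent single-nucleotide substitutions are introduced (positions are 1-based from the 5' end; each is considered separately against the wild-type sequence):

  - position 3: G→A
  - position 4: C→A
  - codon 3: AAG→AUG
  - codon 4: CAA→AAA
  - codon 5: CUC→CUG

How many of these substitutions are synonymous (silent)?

1

Codon 1: AUG (Met) → AUA (Ile) — missense.
Codon 2: CCA (Pro) → ACA (Thr) — missense.
Codon 3: AAG (Lys) → AUG (Met) — missense.
Codon 4: CAA (Gln) → AAA (Lys) — missense.
Codon 5: CUC (Leu) → CUG (Leu) — synonymous.
Synonymous: 1 of 5.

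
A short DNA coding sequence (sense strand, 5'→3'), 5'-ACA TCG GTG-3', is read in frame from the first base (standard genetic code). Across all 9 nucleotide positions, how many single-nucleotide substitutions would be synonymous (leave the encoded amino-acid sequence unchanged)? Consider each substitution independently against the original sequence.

9

Codon 1 (ACA, Thr): 3 synonymous substitutions.
Codon 2 (TCG, Ser): 3 synonymous substitutions.
Codon 3 (GTG, Val): 3 synonymous substitutions.
Total: 3 + 3 + 3 = 9.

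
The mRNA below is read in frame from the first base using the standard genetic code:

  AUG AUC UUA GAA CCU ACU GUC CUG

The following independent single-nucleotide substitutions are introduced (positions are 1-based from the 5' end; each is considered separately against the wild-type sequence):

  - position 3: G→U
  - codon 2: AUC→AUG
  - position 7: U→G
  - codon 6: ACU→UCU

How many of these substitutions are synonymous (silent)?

0

Codon 1: AUG (Met) → AUU (Ile) — missense.
Codon 2: AUC (Ile) → AUG (Met) — missense.
Codon 3: UUA (Leu) → GUA (Val) — missense.
Codon 6: ACU (Thr) → UCU (Ser) — missense.
Synonymous: 0 of 4.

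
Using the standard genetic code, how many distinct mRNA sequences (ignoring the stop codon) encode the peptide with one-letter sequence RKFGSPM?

2304

Arg: 6 codons.
Lys: 2 codons.
Phe: 2 codons.
Gly: 4 codons.
Ser: 6 codons.
Pro: 4 codons.
Met: 1 codon.
6 × 2 × 2 × 4 × 6 × 4 × 1 = 2304.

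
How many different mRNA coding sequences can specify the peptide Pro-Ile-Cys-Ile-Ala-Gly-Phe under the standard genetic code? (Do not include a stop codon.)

Pro: 4 codons.
Ile: 3 codons.
Cys: 2 codons.
Ile: 3 codons.
Ala: 4 codons.
Gly: 4 codons.
Phe: 2 codons.
4 × 3 × 2 × 3 × 4 × 4 × 2 = 2304.

2304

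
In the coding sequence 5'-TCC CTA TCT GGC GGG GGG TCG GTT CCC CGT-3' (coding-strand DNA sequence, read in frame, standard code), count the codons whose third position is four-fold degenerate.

10

Codon 1 TCC (Ser): third position 4-fold.
Codon 2 CTA (Leu): third position 4-fold.
Codon 3 TCT (Ser): third position 4-fold.
Codon 4 GGC (Gly): third position 4-fold.
Codon 5 GGG (Gly): third position 4-fold.
Codon 6 GGG (Gly): third position 4-fold.
Codon 7 TCG (Ser): third position 4-fold.
Codon 8 GTT (Val): third position 4-fold.
Codon 9 CCC (Pro): third position 4-fold.
Codon 10 CGT (Arg): third position 4-fold.
Four-fold degenerate third positions: 10.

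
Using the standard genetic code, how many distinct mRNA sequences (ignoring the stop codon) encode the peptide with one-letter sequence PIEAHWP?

Pro: 4 codons.
Ile: 3 codons.
Glu: 2 codons.
Ala: 4 codons.
His: 2 codons.
Trp: 1 codon.
Pro: 4 codons.
4 × 3 × 2 × 4 × 2 × 1 × 4 = 768.

768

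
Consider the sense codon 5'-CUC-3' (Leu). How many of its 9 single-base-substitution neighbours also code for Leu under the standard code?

Position 1: none → 0 synonymous.
Position 2: none → 0 synonymous.
Position 3: CUU, CUA, CUG → 3 synonymous.
Total: 0 + 0 + 3 = 3.

3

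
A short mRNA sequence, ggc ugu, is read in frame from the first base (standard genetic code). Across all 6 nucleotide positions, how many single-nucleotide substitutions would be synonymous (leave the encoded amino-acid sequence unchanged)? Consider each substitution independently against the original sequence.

Codon 1 (GGC, Gly): 3 synonymous substitutions.
Codon 2 (UGU, Cys): 1 synonymous substitution.
Total: 3 + 1 = 4.

4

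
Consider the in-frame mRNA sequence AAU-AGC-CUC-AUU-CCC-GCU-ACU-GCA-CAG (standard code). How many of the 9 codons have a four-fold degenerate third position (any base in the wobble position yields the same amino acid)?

5

Codon 1 AAU (Asn): third position 2-fold.
Codon 2 AGC (Ser): third position 2-fold.
Codon 3 CUC (Leu): third position 4-fold.
Codon 4 AUU (Ile): third position 3-fold.
Codon 5 CCC (Pro): third position 4-fold.
Codon 6 GCU (Ala): third position 4-fold.
Codon 7 ACU (Thr): third position 4-fold.
Codon 8 GCA (Ala): third position 4-fold.
Codon 9 CAG (Gln): third position 2-fold.
Four-fold degenerate third positions: 5.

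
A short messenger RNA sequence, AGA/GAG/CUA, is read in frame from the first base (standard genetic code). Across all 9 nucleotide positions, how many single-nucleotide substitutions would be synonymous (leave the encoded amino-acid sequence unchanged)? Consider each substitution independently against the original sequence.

7

Codon 1 (AGA, Arg): 2 synonymous substitutions.
Codon 2 (GAG, Glu): 1 synonymous substitution.
Codon 3 (CUA, Leu): 4 synonymous substitutions.
Total: 2 + 1 + 4 = 7.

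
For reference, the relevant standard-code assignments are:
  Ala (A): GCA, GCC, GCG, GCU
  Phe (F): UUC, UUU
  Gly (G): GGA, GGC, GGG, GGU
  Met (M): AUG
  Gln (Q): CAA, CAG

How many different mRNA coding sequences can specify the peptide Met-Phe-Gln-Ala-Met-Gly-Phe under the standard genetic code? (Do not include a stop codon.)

128

Met: 1 codon.
Phe: 2 codons.
Gln: 2 codons.
Ala: 4 codons.
Met: 1 codon.
Gly: 4 codons.
Phe: 2 codons.
1 × 2 × 2 × 4 × 1 × 4 × 2 = 128.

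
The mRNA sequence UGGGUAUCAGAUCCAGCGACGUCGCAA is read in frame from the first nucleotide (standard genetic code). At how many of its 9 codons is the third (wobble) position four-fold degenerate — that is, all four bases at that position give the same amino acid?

Codon 1 UGG (Trp): third position 1-fold.
Codon 2 GUA (Val): third position 4-fold.
Codon 3 UCA (Ser): third position 4-fold.
Codon 4 GAU (Asp): third position 2-fold.
Codon 5 CCA (Pro): third position 4-fold.
Codon 6 GCG (Ala): third position 4-fold.
Codon 7 ACG (Thr): third position 4-fold.
Codon 8 UCG (Ser): third position 4-fold.
Codon 9 CAA (Gln): third position 2-fold.
Four-fold degenerate third positions: 6.

6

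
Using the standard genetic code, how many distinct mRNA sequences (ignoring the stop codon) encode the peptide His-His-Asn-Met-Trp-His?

His: 2 codons.
His: 2 codons.
Asn: 2 codons.
Met: 1 codon.
Trp: 1 codon.
His: 2 codons.
2 × 2 × 2 × 1 × 1 × 2 = 16.

16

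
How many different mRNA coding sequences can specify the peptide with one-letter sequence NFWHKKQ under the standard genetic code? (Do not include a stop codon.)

Asn: 2 codons.
Phe: 2 codons.
Trp: 1 codon.
His: 2 codons.
Lys: 2 codons.
Lys: 2 codons.
Gln: 2 codons.
2 × 2 × 1 × 2 × 2 × 2 × 2 = 64.

64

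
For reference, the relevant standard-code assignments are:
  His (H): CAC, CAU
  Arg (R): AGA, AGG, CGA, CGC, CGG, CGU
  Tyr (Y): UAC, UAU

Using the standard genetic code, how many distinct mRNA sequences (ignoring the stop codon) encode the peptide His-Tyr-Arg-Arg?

His: 2 codons.
Tyr: 2 codons.
Arg: 6 codons.
Arg: 6 codons.
2 × 2 × 6 × 6 = 144.

144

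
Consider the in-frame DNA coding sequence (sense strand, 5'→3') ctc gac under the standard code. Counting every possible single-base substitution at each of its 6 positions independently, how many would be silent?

Codon 1 (CTC, Leu): 3 synonymous substitutions.
Codon 2 (GAC, Asp): 1 synonymous substitution.
Total: 3 + 1 = 4.

4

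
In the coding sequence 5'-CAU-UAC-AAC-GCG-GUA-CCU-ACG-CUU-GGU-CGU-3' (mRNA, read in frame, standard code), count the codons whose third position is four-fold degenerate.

7

Codon 1 CAU (His): third position 2-fold.
Codon 2 UAC (Tyr): third position 2-fold.
Codon 3 AAC (Asn): third position 2-fold.
Codon 4 GCG (Ala): third position 4-fold.
Codon 5 GUA (Val): third position 4-fold.
Codon 6 CCU (Pro): third position 4-fold.
Codon 7 ACG (Thr): third position 4-fold.
Codon 8 CUU (Leu): third position 4-fold.
Codon 9 GGU (Gly): third position 4-fold.
Codon 10 CGU (Arg): third position 4-fold.
Four-fold degenerate third positions: 7.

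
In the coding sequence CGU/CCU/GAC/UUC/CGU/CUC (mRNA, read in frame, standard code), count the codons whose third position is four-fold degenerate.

4

Codon 1 CGU (Arg): third position 4-fold.
Codon 2 CCU (Pro): third position 4-fold.
Codon 3 GAC (Asp): third position 2-fold.
Codon 4 UUC (Phe): third position 2-fold.
Codon 5 CGU (Arg): third position 4-fold.
Codon 6 CUC (Leu): third position 4-fold.
Four-fold degenerate third positions: 4.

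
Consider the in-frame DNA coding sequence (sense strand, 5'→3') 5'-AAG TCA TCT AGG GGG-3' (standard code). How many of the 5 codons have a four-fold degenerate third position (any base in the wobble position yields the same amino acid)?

Codon 1 AAG (Lys): third position 2-fold.
Codon 2 TCA (Ser): third position 4-fold.
Codon 3 TCT (Ser): third position 4-fold.
Codon 4 AGG (Arg): third position 2-fold.
Codon 5 GGG (Gly): third position 4-fold.
Four-fold degenerate third positions: 3.

3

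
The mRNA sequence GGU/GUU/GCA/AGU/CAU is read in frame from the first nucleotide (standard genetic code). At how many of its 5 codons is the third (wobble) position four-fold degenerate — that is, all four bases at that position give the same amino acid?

3

Codon 1 GGU (Gly): third position 4-fold.
Codon 2 GUU (Val): third position 4-fold.
Codon 3 GCA (Ala): third position 4-fold.
Codon 4 AGU (Ser): third position 2-fold.
Codon 5 CAU (His): third position 2-fold.
Four-fold degenerate third positions: 3.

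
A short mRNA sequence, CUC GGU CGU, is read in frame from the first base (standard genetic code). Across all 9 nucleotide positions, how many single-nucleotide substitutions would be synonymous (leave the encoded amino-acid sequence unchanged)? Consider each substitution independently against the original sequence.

Codon 1 (CUC, Leu): 3 synonymous substitutions.
Codon 2 (GGU, Gly): 3 synonymous substitutions.
Codon 3 (CGU, Arg): 3 synonymous substitutions.
Total: 3 + 3 + 3 = 9.

9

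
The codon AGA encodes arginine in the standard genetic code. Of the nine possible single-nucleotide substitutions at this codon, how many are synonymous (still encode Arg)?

Position 1: CGA → 1 synonymous.
Position 2: none → 0 synonymous.
Position 3: AGG → 1 synonymous.
Total: 1 + 0 + 1 = 2.

2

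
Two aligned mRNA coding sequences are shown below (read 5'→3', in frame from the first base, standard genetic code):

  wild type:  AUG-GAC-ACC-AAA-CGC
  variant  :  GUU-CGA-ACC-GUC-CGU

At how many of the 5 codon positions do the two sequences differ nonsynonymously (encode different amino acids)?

Codon 1: AUG Met / GUU Val — nonsynonymous.
Codon 2: GAC Asp / CGA Arg — nonsynonymous.
Codon 3: ACC Thr / ACC Thr — identical.
Codon 4: AAA Lys / GUC Val — nonsynonymous.
Codon 5: CGC Arg / CGU Arg — synonymous.
Nonsynonymous differences: 3.

3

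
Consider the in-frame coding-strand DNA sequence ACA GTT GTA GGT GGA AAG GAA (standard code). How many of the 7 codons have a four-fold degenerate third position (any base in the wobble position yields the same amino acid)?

Codon 1 ACA (Thr): third position 4-fold.
Codon 2 GTT (Val): third position 4-fold.
Codon 3 GTA (Val): third position 4-fold.
Codon 4 GGT (Gly): third position 4-fold.
Codon 5 GGA (Gly): third position 4-fold.
Codon 6 AAG (Lys): third position 2-fold.
Codon 7 GAA (Glu): third position 2-fold.
Four-fold degenerate third positions: 5.

5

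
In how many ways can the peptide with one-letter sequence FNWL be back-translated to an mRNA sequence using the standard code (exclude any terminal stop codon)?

24

Phe: 2 codons.
Asn: 2 codons.
Trp: 1 codon.
Leu: 6 codons.
2 × 2 × 1 × 6 = 24.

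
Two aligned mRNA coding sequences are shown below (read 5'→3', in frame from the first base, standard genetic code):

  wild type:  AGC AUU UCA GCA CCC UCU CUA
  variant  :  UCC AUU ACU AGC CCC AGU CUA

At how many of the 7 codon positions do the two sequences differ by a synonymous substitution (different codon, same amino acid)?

2

Codon 1: AGC Ser / UCC Ser — synonymous.
Codon 2: AUU Ile / AUU Ile — identical.
Codon 3: UCA Ser / ACU Thr — nonsynonymous.
Codon 4: GCA Ala / AGC Ser — nonsynonymous.
Codon 5: CCC Pro / CCC Pro — identical.
Codon 6: UCU Ser / AGU Ser — synonymous.
Codon 7: CUA Leu / CUA Leu — identical.
Synonymous differences: 2.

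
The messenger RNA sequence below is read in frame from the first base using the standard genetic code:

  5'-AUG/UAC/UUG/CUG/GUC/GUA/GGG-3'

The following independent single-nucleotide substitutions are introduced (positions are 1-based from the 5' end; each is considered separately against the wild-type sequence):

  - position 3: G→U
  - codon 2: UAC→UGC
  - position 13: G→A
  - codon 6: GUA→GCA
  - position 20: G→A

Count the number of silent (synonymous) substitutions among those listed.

Codon 1: AUG (Met) → AUU (Ile) — missense.
Codon 2: UAC (Tyr) → UGC (Cys) — missense.
Codon 5: GUC (Val) → AUC (Ile) — missense.
Codon 6: GUA (Val) → GCA (Ala) — missense.
Codon 7: GGG (Gly) → GAG (Glu) — missense.
Synonymous: 0 of 5.

0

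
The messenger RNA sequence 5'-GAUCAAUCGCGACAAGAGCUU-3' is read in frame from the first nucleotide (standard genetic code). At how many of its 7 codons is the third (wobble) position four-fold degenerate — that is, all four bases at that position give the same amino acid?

Codon 1 GAU (Asp): third position 2-fold.
Codon 2 CAA (Gln): third position 2-fold.
Codon 3 UCG (Ser): third position 4-fold.
Codon 4 CGA (Arg): third position 4-fold.
Codon 5 CAA (Gln): third position 2-fold.
Codon 6 GAG (Glu): third position 2-fold.
Codon 7 CUU (Leu): third position 4-fold.
Four-fold degenerate third positions: 3.

3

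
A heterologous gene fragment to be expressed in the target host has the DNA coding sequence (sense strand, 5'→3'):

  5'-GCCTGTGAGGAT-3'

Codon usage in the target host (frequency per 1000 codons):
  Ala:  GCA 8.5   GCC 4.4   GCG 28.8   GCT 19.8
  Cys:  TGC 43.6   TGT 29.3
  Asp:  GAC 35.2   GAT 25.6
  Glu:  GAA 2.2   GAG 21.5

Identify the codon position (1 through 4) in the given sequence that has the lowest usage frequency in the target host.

1

Codon 1 GCC (Ala): 4.4 per 1000.
Codon 2 TGT (Cys): 29.3 per 1000.
Codon 3 GAG (Glu): 21.5 per 1000.
Codon 4 GAT (Asp): 25.6 per 1000.
Lowest frequency is 4.4 at codon 1.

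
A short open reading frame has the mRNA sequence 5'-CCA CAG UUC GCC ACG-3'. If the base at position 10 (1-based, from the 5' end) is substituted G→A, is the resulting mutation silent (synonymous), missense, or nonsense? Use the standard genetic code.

Position 10 falls in codon 4: GCC → Ala.
After the substitution the codon is ACC → Thr.
Ala ≠ Thr, so this is a missense mutation.

missense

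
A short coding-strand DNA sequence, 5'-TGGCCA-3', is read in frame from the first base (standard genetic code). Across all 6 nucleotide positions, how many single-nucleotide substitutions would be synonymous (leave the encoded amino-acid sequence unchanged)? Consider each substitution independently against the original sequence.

3

Codon 1 (TGG, Trp): 0 synonymous substitutions.
Codon 2 (CCA, Pro): 3 synonymous substitutions.
Total: 0 + 3 = 3.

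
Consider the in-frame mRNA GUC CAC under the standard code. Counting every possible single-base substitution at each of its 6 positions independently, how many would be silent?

4

Codon 1 (GUC, Val): 3 synonymous substitutions.
Codon 2 (CAC, His): 1 synonymous substitution.
Total: 3 + 1 = 4.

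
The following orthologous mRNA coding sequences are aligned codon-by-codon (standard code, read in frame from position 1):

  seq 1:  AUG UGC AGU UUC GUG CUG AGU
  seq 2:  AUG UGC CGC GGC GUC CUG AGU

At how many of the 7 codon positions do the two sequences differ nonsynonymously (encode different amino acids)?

Codon 1: AUG Met / AUG Met — identical.
Codon 2: UGC Cys / UGC Cys — identical.
Codon 3: AGU Ser / CGC Arg — nonsynonymous.
Codon 4: UUC Phe / GGC Gly — nonsynonymous.
Codon 5: GUG Val / GUC Val — synonymous.
Codon 6: CUG Leu / CUG Leu — identical.
Codon 7: AGU Ser / AGU Ser — identical.
Nonsynonymous differences: 2.

2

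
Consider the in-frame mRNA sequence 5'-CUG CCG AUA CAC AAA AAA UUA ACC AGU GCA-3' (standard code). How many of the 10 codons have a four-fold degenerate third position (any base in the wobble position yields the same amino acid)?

Codon 1 CUG (Leu): third position 4-fold.
Codon 2 CCG (Pro): third position 4-fold.
Codon 3 AUA (Ile): third position 3-fold.
Codon 4 CAC (His): third position 2-fold.
Codon 5 AAA (Lys): third position 2-fold.
Codon 6 AAA (Lys): third position 2-fold.
Codon 7 UUA (Leu): third position 2-fold.
Codon 8 ACC (Thr): third position 4-fold.
Codon 9 AGU (Ser): third position 2-fold.
Codon 10 GCA (Ala): third position 4-fold.
Four-fold degenerate third positions: 4.

4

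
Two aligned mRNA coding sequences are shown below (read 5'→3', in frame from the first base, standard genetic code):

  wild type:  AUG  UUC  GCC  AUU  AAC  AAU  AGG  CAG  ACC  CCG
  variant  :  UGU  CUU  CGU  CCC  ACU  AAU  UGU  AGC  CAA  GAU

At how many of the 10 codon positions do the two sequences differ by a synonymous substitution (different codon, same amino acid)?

Codon 1: AUG Met / UGU Cys — nonsynonymous.
Codon 2: UUC Phe / CUU Leu — nonsynonymous.
Codon 3: GCC Ala / CGU Arg — nonsynonymous.
Codon 4: AUU Ile / CCC Pro — nonsynonymous.
Codon 5: AAC Asn / ACU Thr — nonsynonymous.
Codon 6: AAU Asn / AAU Asn — identical.
Codon 7: AGG Arg / UGU Cys — nonsynonymous.
Codon 8: CAG Gln / AGC Ser — nonsynonymous.
Codon 9: ACC Thr / CAA Gln — nonsynonymous.
Codon 10: CCG Pro / GAU Asp — nonsynonymous.
Synonymous differences: 0.

0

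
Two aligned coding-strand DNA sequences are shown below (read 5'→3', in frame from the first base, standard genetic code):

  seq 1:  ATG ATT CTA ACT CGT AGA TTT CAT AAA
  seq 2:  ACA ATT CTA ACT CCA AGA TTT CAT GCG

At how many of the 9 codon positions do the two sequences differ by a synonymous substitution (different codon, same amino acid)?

Codon 1: ATG Met / ACA Thr — nonsynonymous.
Codon 2: ATT Ile / ATT Ile — identical.
Codon 3: CTA Leu / CTA Leu — identical.
Codon 4: ACT Thr / ACT Thr — identical.
Codon 5: CGT Arg / CCA Pro — nonsynonymous.
Codon 6: AGA Arg / AGA Arg — identical.
Codon 7: TTT Phe / TTT Phe — identical.
Codon 8: CAT His / CAT His — identical.
Codon 9: AAA Lys / GCG Ala — nonsynonymous.
Synonymous differences: 0.

0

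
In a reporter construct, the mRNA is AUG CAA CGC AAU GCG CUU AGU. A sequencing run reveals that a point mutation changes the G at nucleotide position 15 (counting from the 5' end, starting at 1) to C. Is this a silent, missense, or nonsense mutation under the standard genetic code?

silent

Position 15 falls in codon 5: GCG → Ala.
After the substitution the codon is GCC → Ala.
Both encode Ala, so the change is synonymous.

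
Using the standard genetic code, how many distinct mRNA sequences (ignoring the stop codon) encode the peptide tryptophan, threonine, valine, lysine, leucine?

192

Trp: 1 codon.
Thr: 4 codons.
Val: 4 codons.
Lys: 2 codons.
Leu: 6 codons.
1 × 4 × 4 × 2 × 6 = 192.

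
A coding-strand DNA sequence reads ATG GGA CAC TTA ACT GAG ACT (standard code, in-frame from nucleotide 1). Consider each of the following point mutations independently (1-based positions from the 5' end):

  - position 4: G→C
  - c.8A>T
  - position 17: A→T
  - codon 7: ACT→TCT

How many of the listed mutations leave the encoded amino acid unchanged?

0

Codon 2: GGA (Gly) → CGA (Arg) — missense.
Codon 3: CAC (His) → CTC (Leu) — missense.
Codon 6: GAG (Glu) → GTG (Val) — missense.
Codon 7: ACT (Thr) → TCT (Ser) — missense.
Synonymous: 0 of 4.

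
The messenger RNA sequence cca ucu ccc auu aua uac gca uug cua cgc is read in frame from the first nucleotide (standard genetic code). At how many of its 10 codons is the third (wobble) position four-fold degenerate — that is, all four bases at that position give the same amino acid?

6

Codon 1 CCA (Pro): third position 4-fold.
Codon 2 UCU (Ser): third position 4-fold.
Codon 3 CCC (Pro): third position 4-fold.
Codon 4 AUU (Ile): third position 3-fold.
Codon 5 AUA (Ile): third position 3-fold.
Codon 6 UAC (Tyr): third position 2-fold.
Codon 7 GCA (Ala): third position 4-fold.
Codon 8 UUG (Leu): third position 2-fold.
Codon 9 CUA (Leu): third position 4-fold.
Codon 10 CGC (Arg): third position 4-fold.
Four-fold degenerate third positions: 6.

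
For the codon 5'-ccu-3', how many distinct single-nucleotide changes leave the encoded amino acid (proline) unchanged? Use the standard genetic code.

3

Position 1: none → 0 synonymous.
Position 2: none → 0 synonymous.
Position 3: CCC, CCA, CCG → 3 synonymous.
Total: 0 + 0 + 3 = 3.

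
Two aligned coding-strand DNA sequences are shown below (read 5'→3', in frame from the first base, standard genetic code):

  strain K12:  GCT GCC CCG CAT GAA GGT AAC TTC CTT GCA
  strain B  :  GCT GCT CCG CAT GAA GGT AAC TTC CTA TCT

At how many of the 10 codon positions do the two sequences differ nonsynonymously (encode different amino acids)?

Codon 1: GCT Ala / GCT Ala — identical.
Codon 2: GCC Ala / GCT Ala — synonymous.
Codon 3: CCG Pro / CCG Pro — identical.
Codon 4: CAT His / CAT His — identical.
Codon 5: GAA Glu / GAA Glu — identical.
Codon 6: GGT Gly / GGT Gly — identical.
Codon 7: AAC Asn / AAC Asn — identical.
Codon 8: TTC Phe / TTC Phe — identical.
Codon 9: CTT Leu / CTA Leu — synonymous.
Codon 10: GCA Ala / TCT Ser — nonsynonymous.
Nonsynonymous differences: 1.

1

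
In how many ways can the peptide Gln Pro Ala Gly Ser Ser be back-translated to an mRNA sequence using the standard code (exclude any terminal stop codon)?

Gln: 2 codons.
Pro: 4 codons.
Ala: 4 codons.
Gly: 4 codons.
Ser: 6 codons.
Ser: 6 codons.
2 × 4 × 4 × 4 × 6 × 6 = 4608.

4608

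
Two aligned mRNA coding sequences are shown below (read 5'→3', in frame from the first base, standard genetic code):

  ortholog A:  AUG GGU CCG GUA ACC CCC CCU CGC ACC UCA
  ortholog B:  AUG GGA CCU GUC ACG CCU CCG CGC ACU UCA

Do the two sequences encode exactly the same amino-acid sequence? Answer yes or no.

Codon 1: AUG Met / AUG Met — identical.
Codon 2: GGU Gly / GGA Gly — synonymous.
Codon 3: CCG Pro / CCU Pro — synonymous.
Codon 4: GUA Val / GUC Val — synonymous.
Codon 5: ACC Thr / ACG Thr — synonymous.
Codon 6: CCC Pro / CCU Pro — synonymous.
Codon 7: CCU Pro / CCG Pro — synonymous.
Codon 8: CGC Arg / CGC Arg — identical.
Codon 9: ACC Thr / ACU Thr — synonymous.
Codon 10: UCA Ser / UCA Ser — identical.
Nonsynonymous differences: 0 → same protein.

yes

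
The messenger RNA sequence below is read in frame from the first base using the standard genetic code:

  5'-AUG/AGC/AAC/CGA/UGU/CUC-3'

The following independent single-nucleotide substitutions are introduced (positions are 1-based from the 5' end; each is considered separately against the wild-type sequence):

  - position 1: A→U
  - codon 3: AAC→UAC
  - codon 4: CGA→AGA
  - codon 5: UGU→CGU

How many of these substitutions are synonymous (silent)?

1

Codon 1: AUG (Met) → UUG (Leu) — missense.
Codon 3: AAC (Asn) → UAC (Tyr) — missense.
Codon 4: CGA (Arg) → AGA (Arg) — synonymous.
Codon 5: UGU (Cys) → CGU (Arg) — missense.
Synonymous: 1 of 4.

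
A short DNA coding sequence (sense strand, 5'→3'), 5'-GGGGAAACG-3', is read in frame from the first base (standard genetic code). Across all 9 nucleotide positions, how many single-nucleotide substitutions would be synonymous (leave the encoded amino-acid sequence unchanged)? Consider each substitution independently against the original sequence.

7

Codon 1 (GGG, Gly): 3 synonymous substitutions.
Codon 2 (GAA, Glu): 1 synonymous substitution.
Codon 3 (ACG, Thr): 3 synonymous substitutions.
Total: 3 + 1 + 3 = 7.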